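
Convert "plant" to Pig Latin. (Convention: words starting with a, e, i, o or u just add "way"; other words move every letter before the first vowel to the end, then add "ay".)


Word: "plant"
Starts with consonant(s) → move to end, add 'ay'
Consonant cluster: "pl"
Pig Latin = "antplay"


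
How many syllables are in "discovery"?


Word: "discovery"
Syllable breakdown: dis | cov | er | y
Counting: 4 parts
= 4 syllables


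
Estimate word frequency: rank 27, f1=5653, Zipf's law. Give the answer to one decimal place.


Zipf's law: f(r) = f(1) / r
f(1) = 5653
f(27) = 5653 / 27
= 209.4 occurrences


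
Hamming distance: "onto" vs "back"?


Comparing character by character (same length = 4):
  Pos 0: 'o' vs 'b' !=
  Pos 1: 'n' vs 'a' !=
  Pos 2: 't' vs 'c' !=
  Pos 3: 'o' vs 'k' !=
Hamming distance = 4


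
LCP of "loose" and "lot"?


Word 1: "loose"
Word 2: "lot"
Comparing from start:
  Pos 0: 'l' == 'l'
  Pos 1: 'o' == 'o'
  Pos 2: 'o' != 't' (stop)
LCP = "lo" (length 2)


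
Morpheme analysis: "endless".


Word: "endless"
Morphemes: end | -less
Each morpheme carries meaning
= 2 morphemes


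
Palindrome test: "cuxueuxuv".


Word: "cuxueuxuv"
Reversed: "vuxueuxuc"
Forward == Backward? cuxueuxuv != vuxueuxuc
Palindrome = No


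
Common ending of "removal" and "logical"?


Word 1: "removal"
Word 2: "logical"
Comparing from end:
  Pos -1: 'l' == 'l'
  Pos -2: 'a' == 'a'
  Pos -3: 'v' != 'c' (stop)
LCS = "al" (length 2)


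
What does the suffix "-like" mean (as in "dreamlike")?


Suffix: -like
Example: dreamlike (dream + -like)
Meaning = resembling


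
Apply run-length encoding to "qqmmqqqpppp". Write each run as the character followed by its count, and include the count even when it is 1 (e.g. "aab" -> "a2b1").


String: "qqmmqqqpppp"
Scanning for consecutive runs:
  'q' x 2
  'm' x 2
  'q' x 3
  'p' x 4
RLE = "q2m2q3p4"


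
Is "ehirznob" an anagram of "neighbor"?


Word 1: "neighbor" → sorted: beghinor
Word 2: "ehirznob" → sorted: behinorz
Same letters? beghinor != behinorz
Anagram = No


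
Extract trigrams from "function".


Word: "function" (length 8)
Number of trigrams = 8 - 3 + 1 = 6
  Position 0: "fun"
  Position 1: "unc"
  Position 2: "nct"
  Position 3: "cti"
  Position 4: "tio"
  Position 5: "ion"
Trigrams = "fun", "unc", "nct", "cti", "tio", "ion"


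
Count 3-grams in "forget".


Word: "forget" (length 6)
Number of 3-grams = length - 3 + 1 = 6 - 3 + 1
= 4


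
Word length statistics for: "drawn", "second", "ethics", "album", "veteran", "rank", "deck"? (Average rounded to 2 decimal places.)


Lengths: "drawn"=5, "second"=6, "ethics"=6, "album"=5, "veteran"=7, "rank"=4, "deck"=4
Sum = 37, Count = 7
Average = 37/7 = 5.29
= avg=5.29, min=4, max=7


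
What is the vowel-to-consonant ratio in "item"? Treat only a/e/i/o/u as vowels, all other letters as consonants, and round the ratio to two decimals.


Word: "item"
Vowels (a,e,i,o,u): 2
Consonants: 2
Ratio = 2/2
= 1.00


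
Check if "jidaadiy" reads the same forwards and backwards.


Word: "jidaadiy"
Reversed: "yidaadij"
Forward == Backward? jidaadiy != yidaadij
Palindrome = No


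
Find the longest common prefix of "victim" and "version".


Word 1: "victim"
Word 2: "version"
Comparing from start:
  Pos 0: 'v' == 'v'
  Pos 1: 'i' != 'e' (stop)
LCP = "v" (length 1)


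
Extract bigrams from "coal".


Word: "coal" (length 4)
Number of bigrams = 4 - 2 + 1 = 3
  Position 0: "co"
  Position 1: "oa"
  Position 2: "al"
Bigrams = "co", "oa", "al"


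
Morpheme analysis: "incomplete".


Word: "incomplete"
Morphemes: in- / complete
Each morpheme carries meaning
= 2 morphemes


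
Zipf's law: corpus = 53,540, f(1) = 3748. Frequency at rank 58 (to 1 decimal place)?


Zipf's law: f(r) = f(1) / r
f(1) = 3748
f(58) = 3748 / 58
= 64.6 occurrences


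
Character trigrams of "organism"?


Word: "organism" (length 8)
Number of trigrams = 8 - 3 + 1 = 6
  Position 0: "org"
  Position 1: "rga"
  Position 2: "gan"
  Position 3: "ani"
  Position 4: "nis"
  Position 5: "ism"
Trigrams = "org", "rga", "gan", "ani", "nis", "ism"


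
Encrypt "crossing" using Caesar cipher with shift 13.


Word: "crossing"
Shift: 13
Each letter → (letter + shift) mod 26:
  'c' (2) + 13 = 15 → 'p'
  'r' (17) + 13 = 4 → 'e'
  'o' (14) + 13 = 1 → 'b'
  's' (18) + 13 = 5 → 'f'
  's' (18) + 13 = 5 → 'f'
  'i' (8) + 13 = 21 → 'v'
  'n' (13) + 13 = 0 → 'a'
  'g' (6) + 13 = 19 → 't'
Result = "pebffvat"


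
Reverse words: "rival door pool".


Original: "rival door pool"
Words (1..n): rival | door | pool
Reversed (n..1): pool | door | rival
Result = "pool door rival"


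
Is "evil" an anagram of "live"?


Word 1: "live" → sorted: eilv
Word 2: "evil" → sorted: eilv
Same letters? eilv == eilv
Anagram = Yes


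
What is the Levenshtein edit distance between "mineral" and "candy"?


Word 1: "mineral" (length 7)
Word 2: "candy" (length 5)
One optimal edit sequence (insert/delete/substitute each cost 1):
  1. substitute 'm' -> 'c'  (+1)
  2. substitute 'i' -> 'a'  (+1)
  3. keep 'n'
  4. delete 'e'  (+1)
  5. delete 'r'  (+1)
  6. substitute 'a' -> 'd'  (+1)
  7. substitute 'l' -> 'y'  (+1)
Total edit operations: 6
Edit distance = 6


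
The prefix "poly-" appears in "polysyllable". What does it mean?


Prefix: poly-
As in: polysyllable -> poly- + syllable
Meaning = many


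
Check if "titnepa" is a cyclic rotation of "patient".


Word: "patient", Candidate: "titnepa"
Method: check if candidate is substring of word+word
"patientpatient" contains "titnepa"? No
Is rotation = No


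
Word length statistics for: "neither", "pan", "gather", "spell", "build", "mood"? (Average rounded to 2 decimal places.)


Lengths: "neither"=7, "pan"=3, "gather"=6, "spell"=5, "build"=5, "mood"=4
Sum = 30, Count = 6
Average = 30/6 = 5.00
= avg=5.00, min=3, max=7


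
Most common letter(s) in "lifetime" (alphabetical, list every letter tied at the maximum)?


Word: "lifetime"
Letter counts:
  'e': 2
  'f': 1
  'i': 2
  'l': 1
  'm': 1
  't': 1
Maximum count = 2
Most frequent = 'e', 'i' (2 times each)


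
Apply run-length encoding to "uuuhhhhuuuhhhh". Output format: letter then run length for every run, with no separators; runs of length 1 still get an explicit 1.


String: "uuuhhhhuuuhhhh"
Scanning for consecutive runs:
  'u' x 3
  'h' x 4
  'u' x 3
  'h' x 4
RLE = "u3h4u3h4"


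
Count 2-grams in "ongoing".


Word: "ongoing" (length 7)
Number of 2-grams = length - 2 + 1 = 7 - 2 + 1
= 6


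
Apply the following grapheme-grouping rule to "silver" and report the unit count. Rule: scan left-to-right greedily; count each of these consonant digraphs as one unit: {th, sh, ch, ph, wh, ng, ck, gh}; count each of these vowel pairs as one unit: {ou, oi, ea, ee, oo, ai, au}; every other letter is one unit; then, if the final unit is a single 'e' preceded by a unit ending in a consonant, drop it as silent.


Word: "silver" (6 letters)
Left-to-right scan:
  1. 's' (letter)
  2. 'i' (letter)
  3. 'l' (letter)
  4. 'v' (letter)
  5. 'e' (letter)
  6. 'r' (letter)
Units from scan: 6
Sound units = 6 units


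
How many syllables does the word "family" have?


Word: "family"
Syllable breakdown: fam · i · ly
Counting: 3 parts
= 3 syllables


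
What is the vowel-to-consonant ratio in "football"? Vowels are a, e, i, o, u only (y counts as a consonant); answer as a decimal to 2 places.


Word: "football"
Vowels (a,e,i,o,u): 3
Consonants: 5
Ratio = 3/5
= 0.60


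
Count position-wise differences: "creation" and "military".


Comparing character by character (same length = 8):
  Pos 0: 'c' vs 'm' !=
  Pos 1: 'r' vs 'i' !=
  Pos 2: 'e' vs 'l' !=
  Pos 3: 'a' vs 'i' !=
  Pos 4: 't' vs 't' =
  Pos 5: 'i' vs 'a' !=
  Pos 6: 'o' vs 'r' !=
  Pos 7: 'n' vs 'y' !=
Hamming distance = 7


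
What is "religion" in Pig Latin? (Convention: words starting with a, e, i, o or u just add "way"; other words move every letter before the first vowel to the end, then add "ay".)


Word: "religion"
Starts with consonant(s) → move to end, add 'ay'
Consonant cluster: "r"
Pig Latin = "eligionray"


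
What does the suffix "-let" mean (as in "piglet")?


Suffix: -let
Example: piglet (pig + -let)
Meaning = small


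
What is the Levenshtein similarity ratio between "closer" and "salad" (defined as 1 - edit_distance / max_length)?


Word 1: "closer" (length 6)
Word 2: "salad" (length 5)
One optimal edit sequence:
  1. delete 'c'  (+1)
  2. substitute 'l' -> 's'  (+1)
  3. substitute 'o' -> 'a'  (+1)
  4. substitute 's' -> 'l'  (+1)
  5. substitute 'e' -> 'a'  (+1)
  6. substitute 'r' -> 'd'  (+1)
Edit distance = 6
Max length = max(6, 5) = 6
Similarity = 1 - 6/6
= 0.0000


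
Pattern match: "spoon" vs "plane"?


Pattern of "spoon": [0, 1, 2, 2, 3]
Pattern of "plane": [0, 1, 2, 3, 4]
Patterns do not match
Same pattern = No


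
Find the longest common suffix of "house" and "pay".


Word 1: "house"
Word 2: "pay"
Comparing from end:
  Pos -1: 'e' != 'y' (stop)
LCS = "" (length 0)


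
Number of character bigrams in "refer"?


Word: "refer" (length 5)
Number of 2-grams = length - 2 + 1 = 5 - 2 + 1
= 4


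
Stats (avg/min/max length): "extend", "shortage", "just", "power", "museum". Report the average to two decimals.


Lengths: "extend"=6, "shortage"=8, "just"=4, "power"=5, "museum"=6
Sum = 29, Count = 5
Average = 29/5 = 5.80
= avg=5.80, min=4, max=8


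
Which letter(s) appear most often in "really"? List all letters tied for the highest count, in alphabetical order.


Word: "really"
Letter counts:
  'a': 1
  'e': 1
  'l': 2
  'r': 1
  'y': 1
Maximum count = 2
Most frequent = 'l' (2 times each)


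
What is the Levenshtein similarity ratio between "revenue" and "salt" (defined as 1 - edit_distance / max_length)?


Word 1: "revenue" (length 7)
Word 2: "salt" (length 4)
One optimal edit sequence:
  1. delete 'r'  (+1)
  2. delete 'e'  (+1)
  3. delete 'v'  (+1)
  4. substitute 'e' -> 's'  (+1)
  5. substitute 'n' -> 'a'  (+1)
  6. substitute 'u' -> 'l'  (+1)
  7. substitute 'e' -> 't'  (+1)
Edit distance = 7
Max length = max(7, 4) = 7
Similarity = 1 - 7/7
= 0.0000


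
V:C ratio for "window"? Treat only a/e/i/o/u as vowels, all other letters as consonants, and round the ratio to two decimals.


Word: "window"
Vowels (a,e,i,o,u): 2
Consonants: 4
Ratio = 2/4
= 0.50


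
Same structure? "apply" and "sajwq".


Pattern of "apply": [0, 1, 1, 2, 3]
Pattern of "sajwq": [0, 1, 2, 3, 4]
Patterns do not match
Same pattern = No


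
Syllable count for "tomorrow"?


Word: "tomorrow"
Syllable breakdown: to / mor / row
Counting: 3 parts
= 3 syllables


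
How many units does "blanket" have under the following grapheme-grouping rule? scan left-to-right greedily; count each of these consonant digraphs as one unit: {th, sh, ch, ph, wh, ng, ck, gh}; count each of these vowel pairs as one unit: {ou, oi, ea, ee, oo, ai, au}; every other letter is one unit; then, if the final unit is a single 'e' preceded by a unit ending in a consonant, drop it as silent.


Word: "blanket" (7 letters)
Left-to-right scan:
  [1] 'b' (letter)
  [2] 'l' (letter)
  [3] 'a' (letter)
  [4] 'n' (letter)
  [5] 'k' (letter)
  [6] 'e' (letter)
  [7] 't' (letter)
Units from scan: 7
Sound units = 7 units


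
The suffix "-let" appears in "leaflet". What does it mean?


Suffix: -let
As in: leaflet -> leaf + -let
Meaning = small


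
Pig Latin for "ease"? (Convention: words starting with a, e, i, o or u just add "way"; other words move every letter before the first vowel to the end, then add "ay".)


Word: "ease"
Starts with vowel → add 'way'
Pig Latin = "easeway"


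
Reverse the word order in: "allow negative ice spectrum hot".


Original: "allow negative ice spectrum hot"
Words (1..n): allow | negative | ice | spectrum | hot
Reversed (n..1): hot | spectrum | ice | negative | allow
Result = "hot spectrum ice negative allow"


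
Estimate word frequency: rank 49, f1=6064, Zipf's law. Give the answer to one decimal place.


Zipf's law: f(r) = f(1) / r
f(1) = 6064
f(49) = 6064 / 49
= 123.8 occurrences


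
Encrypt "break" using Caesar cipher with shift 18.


Word: "break"
Shift: 18
Each letter → (letter + shift) mod 26:
  'b' (1) + 18 = 19 → 't'
  'r' (17) + 18 = 9 → 'j'
  'e' (4) + 18 = 22 → 'w'
  'a' (0) + 18 = 18 → 's'
  'k' (10) + 18 = 2 → 'c'
Result = "tjwsc"


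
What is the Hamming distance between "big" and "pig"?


Comparing character by character (same length = 3):
  Pos 0: 'b' vs 'p' !=
  Pos 1: 'i' vs 'i' =
  Pos 2: 'g' vs 'g' =
Hamming distance = 1


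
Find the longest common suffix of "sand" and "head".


Word 1: "sand"
Word 2: "head"
Comparing from end:
  Pos -1: 'd' == 'd'
  Pos -2: 'n' != 'a' (stop)
LCS = "d" (length 1)


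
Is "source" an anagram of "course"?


Word 1: "course" → sorted: ceorsu
Word 2: "source" → sorted: ceorsu
Same letters? ceorsu == ceorsu
Anagram = Yes


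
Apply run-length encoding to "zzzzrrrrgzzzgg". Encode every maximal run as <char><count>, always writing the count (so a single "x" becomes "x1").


String: "zzzzrrrrgzzzgg"
Scanning for consecutive runs:
  'z' x 4
  'r' x 4
  'g' x 1
  'z' x 3
  'g' x 2
RLE = "z4r4g1z3g2"


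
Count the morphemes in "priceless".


Word: "priceless"
Morphemes: price + -less
Each morpheme carries meaning
= 2 morphemes


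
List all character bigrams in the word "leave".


Word: "leave" (length 5)
Number of bigrams = 5 - 2 + 1 = 4
  Position 0: "le"
  Position 1: "ea"
  Position 2: "av"
  Position 3: "ve"
Bigrams = "le", "ea", "av", "ve"


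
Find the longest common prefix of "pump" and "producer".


Word 1: "pump"
Word 2: "producer"
Comparing from start:
  Pos 0: 'p' == 'p'
  Pos 1: 'u' != 'r' (stop)
LCP = "p" (length 1)


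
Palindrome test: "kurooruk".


Word: "kurooruk"
Reversed: "kurooruk"
Forward == Backward? kurooruk == kurooruk
Palindrome = Yes


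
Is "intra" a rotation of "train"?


Word: "train", Candidate: "intra"
Method: check if candidate is substring of word+word
"traintrain" contains "intra"? Yes
Is rotation = Yes


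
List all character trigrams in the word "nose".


Word: "nose" (length 4)
Number of trigrams = 4 - 3 + 1 = 2
  Position 0: "nos"
  Position 1: "ose"
Trigrams = "nos", "ose"


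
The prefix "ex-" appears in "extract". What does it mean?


Prefix: ex-
Example: extract = ex- + tract
Meaning = out / former


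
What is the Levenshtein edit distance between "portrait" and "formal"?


Word 1: "portrait" (length 8)
Word 2: "formal" (length 6)
One optimal edit sequence (insert/delete/substitute each cost 1):
  1. substitute 'p' -> 'f'  (+1)
  2. keep 'o'
  3. keep 'r'
  4. delete 't'  (+1)
  5. substitute 'r' -> 'm'  (+1)
  6. keep 'a'
  7. delete 'i'  (+1)
  8. substitute 't' -> 'l'  (+1)
Total edit operations: 5
Edit distance = 5


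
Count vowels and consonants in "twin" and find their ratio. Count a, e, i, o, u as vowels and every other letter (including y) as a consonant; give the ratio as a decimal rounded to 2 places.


Word: "twin"
Vowels (a,e,i,o,u): 1
Consonants: 3
Ratio = 1/3
= 0.33


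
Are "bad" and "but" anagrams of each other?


Word 1: "bad" → sorted: abd
Word 2: "but" → sorted: btu
Same letters? abd != btu
Anagram = No


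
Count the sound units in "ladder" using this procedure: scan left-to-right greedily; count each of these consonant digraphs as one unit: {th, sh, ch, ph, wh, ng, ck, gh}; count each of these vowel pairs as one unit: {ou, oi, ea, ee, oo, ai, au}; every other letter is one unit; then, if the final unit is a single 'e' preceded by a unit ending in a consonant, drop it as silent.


Word: "ladder" (6 letters)
Left-to-right scan:
  (1) 'l' (letter)
  (2) 'a' (letter)
  (3) 'd' (letter)
  (4) 'd' (letter)
  (5) 'e' (letter)
  (6) 'r' (letter)
Units from scan: 6
Sound units = 6 units


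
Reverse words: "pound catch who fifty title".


Original: "pound catch who fifty title"
Words (1..n): pound | catch | who | fifty | title
Reversed (n..1): title | fifty | who | catch | pound
Result = "title fifty who catch pound"


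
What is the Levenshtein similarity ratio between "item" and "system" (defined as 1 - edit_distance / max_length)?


Word 1: "item" (length 4)
Word 2: "system" (length 6)
One optimal edit sequence:
  1. insert 's'  (+1)
  2. insert 'y'  (+1)
  3. substitute 'i' -> 's'  (+1)
  4. keep 't'
  5. keep 'e'
  6. keep 'm'
Edit distance = 3
Max length = max(4, 6) = 6
Similarity = 1 - 3/6
= 0.5000


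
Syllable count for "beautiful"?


Word: "beautiful"
Syllable breakdown: beau-ti-ful
Counting: 3 parts
= 3 syllables


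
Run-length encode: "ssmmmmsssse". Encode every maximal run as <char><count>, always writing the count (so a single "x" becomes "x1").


String: "ssmmmmsssse"
Scanning for consecutive runs:
  's' x 2
  'm' x 4
  's' x 4
  'e' x 1
RLE = "s2m4s4e1"


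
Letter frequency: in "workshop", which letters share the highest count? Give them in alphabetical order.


Word: "workshop"
Letter counts:
  'h': 1
  'k': 1
  'o': 2
  'p': 1
  'r': 1
  's': 1
  'w': 1
Maximum count = 2
Most frequent = 'o' (2 times each)


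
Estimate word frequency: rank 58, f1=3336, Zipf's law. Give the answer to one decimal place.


Zipf's law: f(r) = f(1) / r
f(1) = 3336
f(58) = 3336 / 58
= 57.5 occurrences


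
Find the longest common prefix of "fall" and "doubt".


Word 1: "fall"
Word 2: "doubt"
Comparing from start:
  Pos 0: 'f' != 'd' (stop)
LCP = "" (length 0)


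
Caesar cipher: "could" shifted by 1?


Word: "could"
Shift: 1
Each letter → (letter + shift) mod 26:
  'c' (2) + 1 = 3 → 'd'
  'o' (14) + 1 = 15 → 'p'
  'u' (20) + 1 = 21 → 'v'
  'l' (11) + 1 = 12 → 'm'
  'd' (3) + 1 = 4 → 'e'
Result = "dpvme"


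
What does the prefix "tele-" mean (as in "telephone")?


Prefix: tele-
Example: telephone (tele- + phone)
Meaning = distant


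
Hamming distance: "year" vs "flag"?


Comparing character by character (same length = 4):
  Pos 0: 'y' vs 'f' !=
  Pos 1: 'e' vs 'l' !=
  Pos 2: 'a' vs 'a' =
  Pos 3: 'r' vs 'g' !=
Hamming distance = 3


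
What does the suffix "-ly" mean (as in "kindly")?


Suffix: -ly
As in: kindly -> kind + -ly
Meaning = in a manner


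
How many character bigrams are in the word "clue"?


Word: "clue" (length 4)
Number of 2-grams = length - 2 + 1 = 4 - 2 + 1
= 3


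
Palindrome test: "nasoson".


Word: "nasoson"
Reversed: "nososan"
Forward == Backward? nasoson != nososan
Palindrome = No


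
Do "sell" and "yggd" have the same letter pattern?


Pattern of "sell": [0, 1, 2, 2]
Pattern of "yggd": [0, 1, 1, 2]
Patterns do not match
Same pattern = No


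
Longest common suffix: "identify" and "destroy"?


Word 1: "identify"
Word 2: "destroy"
Comparing from end:
  Pos -1: 'y' == 'y'
  Pos -2: 'f' != 'o' (stop)
LCS = "y" (length 1)


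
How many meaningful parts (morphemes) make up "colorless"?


Word: "colorless"
Morphemes: color | -less
Each morpheme carries meaning
= 2 morphemes


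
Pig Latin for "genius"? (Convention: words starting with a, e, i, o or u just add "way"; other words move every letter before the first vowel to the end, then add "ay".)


Word: "genius"
Starts with consonant(s) → move to end, add 'ay'
Consonant cluster: "g"
Pig Latin = "eniusgay"


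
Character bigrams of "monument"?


Word: "monument" (length 8)
Number of bigrams = 8 - 2 + 1 = 7
  Position 0: "mo"
  Position 1: "on"
  Position 2: "nu"
  Position 3: "um"
  Position 4: "me"
  Position 5: "en"
  Position 6: "nt"
Bigrams = "mo", "on", "nu", "um", "me", "en", "nt"


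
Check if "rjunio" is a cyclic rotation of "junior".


Word: "junior", Candidate: "rjunio"
Method: check if candidate is substring of word+word
"juniorjunior" contains "rjunio"? Yes
Is rotation = Yes


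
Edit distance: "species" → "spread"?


Word 1: "species" (length 7)
Word 2: "spread" (length 6)
One optimal edit sequence (insert/delete/substitute each cost 1):
  1. keep 's'
  2. keep 'p'
  3. delete 'e'  (+1)
  4. substitute 'c' -> 'r'  (+1)
  5. substitute 'i' -> 'e'  (+1)
  6. substitute 'e' -> 'a'  (+1)
  7. substitute 's' -> 'd'  (+1)
Total edit operations: 5
Edit distance = 5


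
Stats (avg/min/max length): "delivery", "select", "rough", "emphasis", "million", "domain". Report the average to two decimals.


Lengths: "delivery"=8, "select"=6, "rough"=5, "emphasis"=8, "million"=7, "domain"=6
Sum = 40, Count = 6
Average = 40/6 = 6.67
= avg=6.67, min=5, max=8


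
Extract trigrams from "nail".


Word: "nail" (length 4)
Number of trigrams = 4 - 3 + 1 = 2
  Position 0: "nai"
  Position 1: "ail"
Trigrams = "nai", "ail"


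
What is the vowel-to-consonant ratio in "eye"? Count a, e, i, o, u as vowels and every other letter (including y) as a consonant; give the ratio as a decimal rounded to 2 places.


Word: "eye"
Vowels (a,e,i,o,u): 2
Consonants: 1
Ratio = 2/1
= 2.00


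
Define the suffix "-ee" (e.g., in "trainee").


Suffix: -ee
As in: trainee -> train + -ee
Meaning = one who receives


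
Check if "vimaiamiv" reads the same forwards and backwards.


Word: "vimaiamiv"
Reversed: "vimaiamiv"
Forward == Backward? vimaiamiv == vimaiamiv
Palindrome = Yes


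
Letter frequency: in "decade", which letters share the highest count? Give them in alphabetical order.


Word: "decade"
Letter counts:
  'a': 1
  'c': 1
  'd': 2
  'e': 2
Maximum count = 2
Most frequent = 'd', 'e' (2 times each)


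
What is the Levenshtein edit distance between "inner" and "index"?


Word 1: "inner" (length 5)
Word 2: "index" (length 5)
One optimal edit sequence (insert/delete/substitute each cost 1):
  1. keep 'i'
  2. keep 'n'
  3. substitute 'n' -> 'd'  (+1)
  4. keep 'e'
  5. substitute 'r' -> 'x'  (+1)
Total edit operations: 2
Edit distance = 2


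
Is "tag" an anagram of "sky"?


Word 1: "sky" → sorted: ksy
Word 2: "tag" → sorted: agt
Same letters? ksy != agt
Anagram = No


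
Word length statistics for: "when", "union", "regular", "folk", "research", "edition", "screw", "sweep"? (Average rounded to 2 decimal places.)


Lengths: "when"=4, "union"=5, "regular"=7, "folk"=4, "research"=8, "edition"=7, "screw"=5, "sweep"=5
Sum = 45, Count = 8
Average = 45/8 = 5.63
= avg=5.63, min=4, max=8


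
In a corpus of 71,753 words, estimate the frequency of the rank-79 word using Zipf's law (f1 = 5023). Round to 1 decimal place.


Zipf's law: f(r) = f(1) / r
f(1) = 5023
f(79) = 5023 / 79
= 63.6 occurrences


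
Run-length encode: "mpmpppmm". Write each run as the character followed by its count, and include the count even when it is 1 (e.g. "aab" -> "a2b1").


String: "mpmpppmm"
Scanning for consecutive runs:
  'm' x 1
  'p' x 1
  'm' x 1
  'p' x 3
  'm' x 2
RLE = "m1p1m1p3m2"


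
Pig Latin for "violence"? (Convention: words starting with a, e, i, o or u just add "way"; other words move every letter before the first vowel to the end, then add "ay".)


Word: "violence"
Starts with consonant(s) → move to end, add 'ay'
Consonant cluster: "v"
Pig Latin = "iolencevay"


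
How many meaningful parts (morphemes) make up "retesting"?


Word: "retesting"
Morphemes: re- | test | -ing
Each morpheme carries meaning
= 3 morphemes


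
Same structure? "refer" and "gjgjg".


Pattern of "refer": [0, 1, 2, 1, 0]
Pattern of "gjgjg": [0, 1, 0, 1, 0]
Patterns do not match
Same pattern = No


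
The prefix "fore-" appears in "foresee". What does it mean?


Prefix: fore-
Example: foresee = fore- + see
Meaning = before


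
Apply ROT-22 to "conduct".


Word: "conduct"
Shift: 22
Each letter → (letter + shift) mod 26:
  'c' (2) + 22 = 24 → 'y'
  'o' (14) + 22 = 10 → 'k'
  'n' (13) + 22 = 9 → 'j'
  'd' (3) + 22 = 25 → 'z'
  'u' (20) + 22 = 16 → 'q'
  'c' (2) + 22 = 24 → 'y'
  't' (19) + 22 = 15 → 'p'
Result = "ykjzqyp"


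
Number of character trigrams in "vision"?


Word: "vision" (length 6)
Number of 3-grams = length - 3 + 1 = 6 - 3 + 1
= 4


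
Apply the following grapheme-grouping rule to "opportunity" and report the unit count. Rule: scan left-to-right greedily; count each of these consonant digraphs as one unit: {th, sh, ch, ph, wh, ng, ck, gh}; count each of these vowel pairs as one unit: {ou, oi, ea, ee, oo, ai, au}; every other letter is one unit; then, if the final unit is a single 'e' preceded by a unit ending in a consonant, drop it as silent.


Word: "opportunity" (11 letters)
Left-to-right scan:
  (1) 'o' (letter)
  (2) 'p' (letter)
  (3) 'p' (letter)
  (4) 'o' (letter)
  (5) 'r' (letter)
  (6) 't' (letter)
  (7) 'u' (letter)
  (8) 'n' (letter)
  (9) 'i' (letter)
  (10) 't' (letter)
  (11) 'y' (letter)
Units from scan: 11
Sound units = 11 units


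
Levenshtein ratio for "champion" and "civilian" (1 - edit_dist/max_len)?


Word 1: "champion" (length 8)
Word 2: "civilian" (length 8)
One optimal edit sequence:
  1. keep 'c'
  2. substitute 'h' -> 'i'  (+1)
  3. substitute 'a' -> 'v'  (+1)
  4. substitute 'm' -> 'i'  (+1)
  5. substitute 'p' -> 'l'  (+1)
  6. keep 'i'
  7. substitute 'o' -> 'a'  (+1)
  8. keep 'n'
Edit distance = 5
Max length = max(8, 8) = 8
Similarity = 1 - 5/8
= 0.3750


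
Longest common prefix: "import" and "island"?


Word 1: "import"
Word 2: "island"
Comparing from start:
  Pos 0: 'i' == 'i'
  Pos 1: 'm' != 's' (stop)
LCP = "i" (length 1)


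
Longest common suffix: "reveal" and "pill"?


Word 1: "reveal"
Word 2: "pill"
Comparing from end:
  Pos -1: 'l' == 'l'
  Pos -2: 'a' != 'l' (stop)
LCS = "l" (length 1)


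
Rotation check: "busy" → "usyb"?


Word: "busy", Candidate: "usyb"
Method: check if candidate is substring of word+word
"busybusy" contains "usyb"? Yes
Is rotation = Yes


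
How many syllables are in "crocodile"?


Word: "crocodile"
Syllable breakdown: croc | o | dile
Counting: 3 parts
= 3 syllables


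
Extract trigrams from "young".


Word: "young" (length 5)
Number of trigrams = 5 - 3 + 1 = 3
  Position 0: "you"
  Position 1: "oun"
  Position 2: "ung"
Trigrams = "you", "oun", "ung"


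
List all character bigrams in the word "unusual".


Word: "unusual" (length 7)
Number of bigrams = 7 - 2 + 1 = 6
  Position 0: "un"
  Position 1: "nu"
  Position 2: "us"
  Position 3: "su"
  Position 4: "ua"
  Position 5: "al"
Bigrams = "un", "nu", "us", "su", "ua", "al"


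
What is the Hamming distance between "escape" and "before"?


Comparing character by character (same length = 6):
  Pos 0: 'e' vs 'b' !=
  Pos 1: 's' vs 'e' !=
  Pos 2: 'c' vs 'f' !=
  Pos 3: 'a' vs 'o' !=
  Pos 4: 'p' vs 'r' !=
  Pos 5: 'e' vs 'e' =
Hamming distance = 5


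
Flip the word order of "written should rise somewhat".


Original: "written should rise somewhat"
Words (1..n): written | should | rise | somewhat
Reversed (n..1): somewhat | rise | should | written
Result = "somewhat rise should written"


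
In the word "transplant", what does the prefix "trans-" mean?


Prefix: trans-
As in: transplant -> trans- + plant
Meaning = across


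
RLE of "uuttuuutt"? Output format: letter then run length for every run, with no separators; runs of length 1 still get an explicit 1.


String: "uuttuuutt"
Scanning for consecutive runs:
  'u' x 2
  't' x 2
  'u' x 3
  't' x 2
RLE = "u2t2u3t2"


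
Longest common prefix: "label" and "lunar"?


Word 1: "label"
Word 2: "lunar"
Comparing from start:
  Pos 0: 'l' == 'l'
  Pos 1: 'a' != 'u' (stop)
LCP = "l" (length 1)


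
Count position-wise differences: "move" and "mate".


Comparing character by character (same length = 4):
  Pos 0: 'm' vs 'm' =
  Pos 1: 'o' vs 'a' !=
  Pos 2: 'v' vs 't' !=
  Pos 3: 'e' vs 'e' =
Hamming distance = 2


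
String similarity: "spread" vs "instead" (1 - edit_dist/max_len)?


Word 1: "spread" (length 6)
Word 2: "instead" (length 7)
One optimal edit sequence:
  1. insert 'i'  (+1)
  2. substitute 's' -> 'n'  (+1)
  3. substitute 'p' -> 's'  (+1)
  4. substitute 'r' -> 't'  (+1)
  5. keep 'e'
  6. keep 'a'
  7. keep 'd'
Edit distance = 4
Max length = max(6, 7) = 7
Similarity = 1 - 4/7
= 0.4286


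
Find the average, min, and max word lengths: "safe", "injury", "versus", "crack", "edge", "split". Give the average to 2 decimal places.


Lengths: "safe"=4, "injury"=6, "versus"=6, "crack"=5, "edge"=4, "split"=5
Sum = 30, Count = 6
Average = 30/6 = 5.00
= avg=5.00, min=4, max=6


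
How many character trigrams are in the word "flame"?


Word: "flame" (length 5)
Number of 3-grams = length - 3 + 1 = 5 - 3 + 1
= 3


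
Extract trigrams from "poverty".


Word: "poverty" (length 7)
Number of trigrams = 7 - 3 + 1 = 5
  Position 0: "pov"
  Position 1: "ove"
  Position 2: "ver"
  Position 3: "ert"
  Position 4: "rty"
Trigrams = "pov", "ove", "ver", "ert", "rty"


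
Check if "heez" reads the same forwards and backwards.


Word: "heez"
Reversed: "zeeh"
Forward == Backward? heez != zeeh
Palindrome = No


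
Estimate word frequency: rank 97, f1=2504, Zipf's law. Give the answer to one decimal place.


Zipf's law: f(r) = f(1) / r
f(1) = 2504
f(97) = 2504 / 97
= 25.8 occurrences


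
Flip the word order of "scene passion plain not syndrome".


Original: "scene passion plain not syndrome"
Words (1..n): scene | passion | plain | not | syndrome
Reversed (n..1): syndrome | not | plain | passion | scene
Result = "syndrome not plain passion scene"


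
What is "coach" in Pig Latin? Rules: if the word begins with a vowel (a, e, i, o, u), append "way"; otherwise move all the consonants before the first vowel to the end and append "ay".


Word: "coach"
Starts with consonant(s) → move to end, add 'ay'
Consonant cluster: "c"
Pig Latin = "oachcay"


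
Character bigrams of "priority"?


Word: "priority" (length 8)
Number of bigrams = 8 - 2 + 1 = 7
  Position 0: "pr"
  Position 1: "ri"
  Position 2: "io"
  Position 3: "or"
  Position 4: "ri"
  Position 5: "it"
  Position 6: "ty"
Bigrams = "pr", "ri", "io", "or", "ri", "it", "ty"


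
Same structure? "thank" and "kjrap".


Pattern of "thank": [0, 1, 2, 3, 4]
Pattern of "kjrap": [0, 1, 2, 3, 4]
Patterns match
Same pattern = Yes


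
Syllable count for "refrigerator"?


Word: "refrigerator"
Syllable breakdown: re / frig / er / a / tor
Counting: 5 parts
= 5 syllables


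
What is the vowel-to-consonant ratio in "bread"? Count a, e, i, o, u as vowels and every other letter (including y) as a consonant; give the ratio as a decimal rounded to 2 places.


Word: "bread"
Vowels (a,e,i,o,u): 2
Consonants: 3
Ratio = 2/3
= 0.67


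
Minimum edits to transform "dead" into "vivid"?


Word 1: "dead" (length 4)
Word 2: "vivid" (length 5)
One optimal edit sequence (insert/delete/substitute each cost 1):
  1. insert 'v'  (+1)
  2. substitute 'd' -> 'i'  (+1)
  3. substitute 'e' -> 'v'  (+1)
  4. substitute 'a' -> 'i'  (+1)
  5. keep 'd'
Total edit operations: 4
Edit distance = 4


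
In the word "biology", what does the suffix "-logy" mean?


Suffix: -logy
Example: biology = bio- + -logy
Meaning = study of


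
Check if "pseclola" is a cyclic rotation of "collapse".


Word: "collapse", Candidate: "pseclola"
Method: check if candidate is substring of word+word
"collapsecollapse" contains "pseclola"? No
Is rotation = No


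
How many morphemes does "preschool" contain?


Word: "preschool"
Morphemes: pre- + school
Each morpheme carries meaning
= 2 morphemes


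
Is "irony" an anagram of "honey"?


Word 1: "honey" → sorted: ehnoy
Word 2: "irony" → sorted: inory
Same letters? ehnoy != inory
Anagram = No


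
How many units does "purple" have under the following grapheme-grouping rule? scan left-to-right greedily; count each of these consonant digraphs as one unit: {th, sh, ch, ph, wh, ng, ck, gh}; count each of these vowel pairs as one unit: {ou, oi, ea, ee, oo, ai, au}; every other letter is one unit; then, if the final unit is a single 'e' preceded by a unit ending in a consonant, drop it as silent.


Word: "purple" (6 letters)
Left-to-right scan:
  1. 'p' (letter)
  2. 'u' (letter)
  3. 'r' (letter)
  4. 'p' (letter)
  5. 'l' (letter)
  6. 'e' (letter)
Units from scan: 6
Final unit is 'e' after a consonant -> drop as silent (-1)
Sound units = 5 units


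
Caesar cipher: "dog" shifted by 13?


Word: "dog"
Shift: 13
Each letter → (letter + shift) mod 26:
  'd' (3) + 13 = 16 → 'q'
  'o' (14) + 13 = 1 → 'b'
  'g' (6) + 13 = 19 → 't'
Result = "qbt"


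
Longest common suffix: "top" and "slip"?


Word 1: "top"
Word 2: "slip"
Comparing from end:
  Pos -1: 'p' == 'p'
  Pos -2: 'o' != 'i' (stop)
LCS = "p" (length 1)


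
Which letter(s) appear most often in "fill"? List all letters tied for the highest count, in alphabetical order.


Word: "fill"
Letter counts:
  'f': 1
  'i': 1
  'l': 2
Maximum count = 2
Most frequent = 'l' (2 times each)


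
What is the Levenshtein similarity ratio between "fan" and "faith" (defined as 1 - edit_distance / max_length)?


Word 1: "fan" (length 3)
Word 2: "faith" (length 5)
One optimal edit sequence:
  1. keep 'f'
  2. keep 'a'
  3. insert 'i'  (+1)
  4. insert 't'  (+1)
  5. substitute 'n' -> 'h'  (+1)
Edit distance = 3
Max length = max(3, 5) = 5
Similarity = 1 - 3/5
= 0.4000


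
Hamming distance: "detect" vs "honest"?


Comparing character by character (same length = 6):
  Pos 0: 'd' vs 'h' !=
  Pos 1: 'e' vs 'o' !=
  Pos 2: 't' vs 'n' !=
  Pos 3: 'e' vs 'e' =
  Pos 4: 'c' vs 's' !=
  Pos 5: 't' vs 't' =
Hamming distance = 4


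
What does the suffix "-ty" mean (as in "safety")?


Suffix: -ty
Example: safety (safe + -ty)
Meaning = quality of


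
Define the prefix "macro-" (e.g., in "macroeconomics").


Prefix: macro-
Example: macroeconomics (macro- + economics)
Meaning = large


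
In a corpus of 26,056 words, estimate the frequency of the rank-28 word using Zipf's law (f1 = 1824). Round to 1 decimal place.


Zipf's law: f(r) = f(1) / r
f(1) = 1824
f(28) = 1824 / 28
= 65.1 occurrences


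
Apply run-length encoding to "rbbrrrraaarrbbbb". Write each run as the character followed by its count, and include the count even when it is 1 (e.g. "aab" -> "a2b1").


String: "rbbrrrraaarrbbbb"
Scanning for consecutive runs:
  'r' x 1
  'b' x 2
  'r' x 4
  'a' x 3
  'r' x 2
  'b' x 4
RLE = "r1b2r4a3r2b4"


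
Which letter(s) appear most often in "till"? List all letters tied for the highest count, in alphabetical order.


Word: "till"
Letter counts:
  'i': 1
  'l': 2
  't': 1
Maximum count = 2
Most frequent = 'l' (2 times each)


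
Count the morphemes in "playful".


Word: "playful"
Morphemes: play / -ful
Each morpheme carries meaning
= 2 morphemes


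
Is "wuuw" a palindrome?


Word: "wuuw"
Reversed: "wuuw"
Forward == Backward? wuuw == wuuw
Palindrome = Yes


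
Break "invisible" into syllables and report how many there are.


Word: "invisible"
Syllable breakdown: in-vis-i-ble
Counting: 4 parts
= 4 syllables


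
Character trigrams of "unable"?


Word: "unable" (length 6)
Number of trigrams = 6 - 3 + 1 = 4
  Position 0: "una"
  Position 1: "nab"
  Position 2: "abl"
  Position 3: "ble"
Trigrams = "una", "nab", "abl", "ble"


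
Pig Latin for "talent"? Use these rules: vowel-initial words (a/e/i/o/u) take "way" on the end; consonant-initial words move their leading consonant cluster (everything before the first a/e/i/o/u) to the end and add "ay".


Word: "talent"
Starts with consonant(s) → move to end, add 'ay'
Consonant cluster: "t"
Pig Latin = "alenttay"


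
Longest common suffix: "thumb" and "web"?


Word 1: "thumb"
Word 2: "web"
Comparing from end:
  Pos -1: 'b' == 'b'
  Pos -2: 'm' != 'e' (stop)
LCS = "b" (length 1)


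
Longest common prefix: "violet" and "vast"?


Word 1: "violet"
Word 2: "vast"
Comparing from start:
  Pos 0: 'v' == 'v'
  Pos 1: 'i' != 'a' (stop)
LCP = "v" (length 1)


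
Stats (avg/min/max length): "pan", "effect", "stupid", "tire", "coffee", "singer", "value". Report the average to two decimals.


Lengths: "pan"=3, "effect"=6, "stupid"=6, "tire"=4, "coffee"=6, "singer"=6, "value"=5
Sum = 36, Count = 7
Average = 36/7 = 5.14
= avg=5.14, min=3, max=6


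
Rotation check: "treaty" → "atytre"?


Word: "treaty", Candidate: "atytre"
Method: check if candidate is substring of word+word
"treatytreaty" contains "atytre"? Yes
Is rotation = Yes


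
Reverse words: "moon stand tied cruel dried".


Original: "moon stand tied cruel dried"
Words (1..n): moon | stand | tied | cruel | dried
Reversed (n..1): dried | cruel | tied | stand | moon
Result = "dried cruel tied stand moon"


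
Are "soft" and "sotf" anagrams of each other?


Word 1: "soft" → sorted: fost
Word 2: "sotf" → sorted: fost
Same letters? fost == fost
Anagram = Yes


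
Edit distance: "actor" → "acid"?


Word 1: "actor" (length 5)
Word 2: "acid" (length 4)
One optimal edit sequence (insert/delete/substitute each cost 1):
  1. keep 'a'
  2. keep 'c'
  3. delete 't'  (+1)
  4. substitute 'o' -> 'i'  (+1)
  5. substitute 'r' -> 'd'  (+1)
Total edit operations: 3
Edit distance = 3


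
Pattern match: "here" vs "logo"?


Pattern of "here": [0, 1, 2, 1]
Pattern of "logo": [0, 1, 2, 1]
Patterns match
Same pattern = Yes


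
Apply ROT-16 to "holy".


Word: "holy"
Shift: 16
Each letter → (letter + shift) mod 26:
  'h' (7) + 16 = 23 → 'x'
  'o' (14) + 16 = 4 → 'e'
  'l' (11) + 16 = 1 → 'b'
  'y' (24) + 16 = 14 → 'o'
Result = "xebo"


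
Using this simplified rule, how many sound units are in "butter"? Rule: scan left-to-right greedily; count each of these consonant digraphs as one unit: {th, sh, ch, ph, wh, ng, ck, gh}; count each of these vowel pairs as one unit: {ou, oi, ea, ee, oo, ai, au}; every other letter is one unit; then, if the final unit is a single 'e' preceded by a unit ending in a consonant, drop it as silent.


Word: "butter" (6 letters)
Left-to-right scan:
  (1) 'b' (letter)
  (2) 'u' (letter)
  (3) 't' (letter)
  (4) 't' (letter)
  (5) 'e' (letter)
  (6) 'r' (letter)
Units from scan: 6
Sound units = 6 units


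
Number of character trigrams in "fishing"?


Word: "fishing" (length 7)
Number of 3-grams = length - 3 + 1 = 7 - 3 + 1
= 5


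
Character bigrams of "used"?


Word: "used" (length 4)
Number of bigrams = 4 - 2 + 1 = 3
  Position 0: "us"
  Position 1: "se"
  Position 2: "ed"
Bigrams = "us", "se", "ed"


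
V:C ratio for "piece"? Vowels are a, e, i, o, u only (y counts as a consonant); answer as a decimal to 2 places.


Word: "piece"
Vowels (a,e,i,o,u): 3
Consonants: 2
Ratio = 3/2
= 1.50


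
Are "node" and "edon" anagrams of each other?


Word 1: "node" → sorted: deno
Word 2: "edon" → sorted: deno
Same letters? deno == deno
Anagram = Yes


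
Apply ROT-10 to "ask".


Word: "ask"
Shift: 10
Each letter → (letter + shift) mod 26:
  'a' (0) + 10 = 10 → 'k'
  's' (18) + 10 = 2 → 'c'
  'k' (10) + 10 = 20 → 'u'
Result = "kcu"


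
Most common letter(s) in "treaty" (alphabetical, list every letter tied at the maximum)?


Word: "treaty"
Letter counts:
  'a': 1
  'e': 1
  'r': 1
  't': 2
  'y': 1
Maximum count = 2
Most frequent = 't' (2 times each)


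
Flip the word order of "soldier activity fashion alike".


Original: "soldier activity fashion alike"
Words (1..n): soldier | activity | fashion | alike
Reversed (n..1): alike | fashion | activity | soldier
Result = "alike fashion activity soldier"


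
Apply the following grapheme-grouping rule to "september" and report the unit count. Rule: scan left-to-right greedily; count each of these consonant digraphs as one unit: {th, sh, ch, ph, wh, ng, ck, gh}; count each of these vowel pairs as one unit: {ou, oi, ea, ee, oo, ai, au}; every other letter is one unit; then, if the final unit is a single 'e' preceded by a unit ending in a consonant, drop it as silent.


Word: "september" (9 letters)
Left-to-right scan:
  (1) 's' (letter)
  (2) 'e' (letter)
  (3) 'p' (letter)
  (4) 't' (letter)
  (5) 'e' (letter)
  (6) 'm' (letter)
  (7) 'b' (letter)
  (8) 'e' (letter)
  (9) 'r' (letter)
Units from scan: 9
Sound units = 9 units
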